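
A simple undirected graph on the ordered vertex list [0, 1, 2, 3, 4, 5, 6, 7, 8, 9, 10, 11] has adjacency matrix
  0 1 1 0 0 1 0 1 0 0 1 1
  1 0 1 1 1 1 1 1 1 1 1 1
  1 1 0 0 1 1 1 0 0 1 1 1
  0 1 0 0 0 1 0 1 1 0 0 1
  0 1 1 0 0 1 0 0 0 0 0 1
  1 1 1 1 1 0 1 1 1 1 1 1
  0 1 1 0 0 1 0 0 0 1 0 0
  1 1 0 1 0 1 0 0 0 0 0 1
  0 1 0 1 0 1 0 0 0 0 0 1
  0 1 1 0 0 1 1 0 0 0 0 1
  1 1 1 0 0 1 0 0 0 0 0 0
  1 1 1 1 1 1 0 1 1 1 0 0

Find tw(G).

4

A width-4 tree decomposition is:
Bags: B1 = {0, 1, 2, 5, 10}  B2 = {0, 1, 2, 5, 11}  B3 = {0, 1, 5, 7, 11}  B4 = {1, 2, 5, 9, 11}  B5 = {1, 2, 5, 6, 9}  B6 = {1, 2, 4, 5, 11}  B7 = {1, 3, 5, 7, 11}  B8 = {1, 3, 5, 8, 11}
Tree: B1–B2, B2–B3, B2–B4, B4–B5, B2–B6, B3–B7, B7–B8
Each bag holds 5 vertices, so the decomposition has width 4, which upper-bounds the treewidth. Conversely, {0, 1, 2, 5, 10} is a clique of size 5, and the vertices of any clique must share a bag in every tree decomposition; so some bag has ≥ 5 vertices and tw(G) ≥ 4. Hence tw(G) = 4 exactly.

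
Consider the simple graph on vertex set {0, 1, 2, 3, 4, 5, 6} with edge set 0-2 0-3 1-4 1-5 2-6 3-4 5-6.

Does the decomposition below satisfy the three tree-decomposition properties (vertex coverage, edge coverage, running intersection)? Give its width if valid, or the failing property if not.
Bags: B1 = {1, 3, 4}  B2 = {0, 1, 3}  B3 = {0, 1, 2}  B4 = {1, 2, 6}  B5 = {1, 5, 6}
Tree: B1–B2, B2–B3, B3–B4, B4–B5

Checking the three conditions: (i) the bags cover all of {0, 1, 2, 3, 4, 5, 6}; (ii) for each edge, some bag contains both endpoints; (iii) the bags containing any fixed vertex form a subtree. All hold, so the decomposition is valid with width 3 − 1 = 2.

Yes; width 2.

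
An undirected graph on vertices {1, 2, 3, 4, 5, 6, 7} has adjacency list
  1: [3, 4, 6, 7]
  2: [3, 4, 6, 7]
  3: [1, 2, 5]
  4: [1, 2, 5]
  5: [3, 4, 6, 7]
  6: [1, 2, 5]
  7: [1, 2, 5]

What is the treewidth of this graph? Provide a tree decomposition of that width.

Treewidth 3.
One optimal decomposition is:
Bags: B1 = {1, 2, 5, 6}  B2 = {1, 2, 5, 7}  B3 = {1, 2, 3, 5}  B4 = {1, 2, 4, 5}
Tree: B1–B2, B2–B3, B3–B4

The largest bag has 4 vertices, giving width 3; this decomposition certifies tw(G) ≤ 3. For the lower bound: the 4 vertex sets {5,6}, {1,7}, {2}, {3} are disjoint, each induces a connected subgraph, and every pair is joined by at least one edge of G. Contracting each set to a single vertex therefore yields K_{4} as a minor, and since treewidth is minor-monotone, tw(G) ≥ tw(K_{4}) = 3. Therefore the treewidth is 3.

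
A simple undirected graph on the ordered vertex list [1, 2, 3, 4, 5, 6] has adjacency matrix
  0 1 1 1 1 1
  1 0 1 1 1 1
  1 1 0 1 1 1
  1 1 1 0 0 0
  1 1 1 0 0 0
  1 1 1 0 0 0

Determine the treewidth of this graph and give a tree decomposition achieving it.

Treewidth 3.
Bags: B1 = {1, 2, 3, 4}  B2 = {1, 2, 3, 5}  B3 = {1, 2, 3, 6}
Tree: B1–B2, B1–B3

Each bag holds 4 vertices, so the decomposition has width 3, which upper-bounds the treewidth. For the lower bound, the 4 vertices {1, 2, 3, 4} are pairwise adjacent, and any tree decomposition puts a clique entirely inside one bag — forcing width ≥ 3. Hence tw(G) = 3 exactly.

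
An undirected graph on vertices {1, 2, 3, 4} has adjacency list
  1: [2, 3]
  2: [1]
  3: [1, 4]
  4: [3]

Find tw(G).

1

A width-1 tree decomposition is:
Bags: B1 = {1, 2}  B2 = {1, 3}  B3 = {3, 4}
Tree: B1–B2, B2–B3
The largest bag has 2 vertices, giving width 1; this decomposition certifies tw(G) ≤ 1. Since G has at least one edge (e.g. 2–1), it is not an edgeless graph, so tw(G) ≥ 1. Therefore the treewidth is 1.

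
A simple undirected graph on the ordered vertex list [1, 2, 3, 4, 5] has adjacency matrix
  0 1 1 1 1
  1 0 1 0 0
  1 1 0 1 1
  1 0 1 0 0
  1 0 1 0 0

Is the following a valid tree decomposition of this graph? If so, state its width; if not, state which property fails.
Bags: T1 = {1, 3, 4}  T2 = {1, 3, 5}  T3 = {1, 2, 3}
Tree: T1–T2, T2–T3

Every vertex of G appears in some bag (union = {1, 2, 3, 4, 5}); every edge is covered by a bag; and for each vertex v the set of bags containing v is connected in the bag tree. The decomposition is therefore valid. The largest bag has 3 vertices, so the width is 2.

Yes; width 2.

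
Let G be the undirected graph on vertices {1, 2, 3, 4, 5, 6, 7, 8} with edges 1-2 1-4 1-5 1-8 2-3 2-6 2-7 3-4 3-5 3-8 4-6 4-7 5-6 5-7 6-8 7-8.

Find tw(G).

4

A width-4 tree decomposition is:
Bags: B1 = {2, 3, 4, 5, 8}  B2 = {2, 4, 5, 6, 8}  B3 = {2, 4, 5, 7, 8}  B4 = {1, 2, 4, 5, 8}
Tree: B1–B2, B2–B3, B3–B4
Every bag has size at most 5, so the width is 5 − 1 = 4 and tw(G) ≤ 4. For the lower bound: the 5 vertex sets {3,8}, {5,6}, {4,7}, {2}, {1} are disjoint, each induces a connected subgraph, and every pair is joined by at least one edge of G. Contracting each set to a single vertex therefore yields K_{5} as a minor, and since treewidth is minor-monotone, tw(G) ≥ tw(K_{5}) = 4. The upper and lower bounds meet at 4, so that is the treewidth.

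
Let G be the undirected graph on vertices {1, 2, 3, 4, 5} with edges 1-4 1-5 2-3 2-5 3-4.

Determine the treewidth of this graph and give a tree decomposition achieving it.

Every bag has size at most 3, so the width is 3 − 1 = 2 and tw(G) ≤ 2. For the lower bound, G contains the cycle 4–1–5–2–3–4, so G is not a forest; only forests have treewidth ≤ 1, hence tw(G) ≥ 2. The upper and lower bounds meet at 2, so that is the treewidth.

Treewidth 2.
One optimal decomposition is:
Bags: B1 = {1, 4, 5}  B2 = {2, 4, 5}  B3 = {2, 3, 4}
Tree: B1–B2, B2–B3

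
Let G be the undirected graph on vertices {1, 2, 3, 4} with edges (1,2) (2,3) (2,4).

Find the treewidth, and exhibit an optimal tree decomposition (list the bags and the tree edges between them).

Treewidth 1.
Bags: B1 = {1, 2}  B2 = {2, 4}  B3 = {2, 3}
Tree: B1–B2, B2–B3

The largest bag has 2 vertices, giving width 1; this decomposition certifies tw(G) ≤ 1. Since G has at least one edge (e.g. 1–2), it is not an edgeless graph, so tw(G) ≥ 1. Hence tw(G) = 1 exactly.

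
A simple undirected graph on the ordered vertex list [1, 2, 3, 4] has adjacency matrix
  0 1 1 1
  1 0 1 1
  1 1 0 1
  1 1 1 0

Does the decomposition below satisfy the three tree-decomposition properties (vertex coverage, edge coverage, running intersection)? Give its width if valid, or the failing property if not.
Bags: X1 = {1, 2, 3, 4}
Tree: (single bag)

Every vertex of G appears in some bag (union = {1, 2, 3, 4}); every edge is covered by a bag; and for each vertex v the set of bags containing v is connected in the bag tree. The decomposition is therefore valid. The largest bag has 4 vertices, so the width is 3.

Yes; width 3.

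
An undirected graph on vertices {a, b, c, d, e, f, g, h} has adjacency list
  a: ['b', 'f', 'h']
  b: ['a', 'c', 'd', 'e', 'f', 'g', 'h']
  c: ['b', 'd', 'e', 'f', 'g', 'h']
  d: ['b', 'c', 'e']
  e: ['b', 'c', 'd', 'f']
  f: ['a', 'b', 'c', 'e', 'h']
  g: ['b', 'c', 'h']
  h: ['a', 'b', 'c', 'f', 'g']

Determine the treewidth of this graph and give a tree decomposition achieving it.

The largest bag has 4 vertices, giving width 3; this decomposition certifies tw(G) ≤ 3. On the other hand G contains the 4-clique {b, c, d, e}. A clique must lie in a single bag of any decomposition, so no decomposition can have width below 3. Combining the bounds, tw(G) = 3.

Treewidth 3.
One such decomposition:
Bags: B1 = {b, c, f, h}  B2 = {b, c, e, f}  B3 = {b, c, g, h}  B4 = {b, c, d, e}  B5 = {a, b, f, h}
Tree: B1–B2, B1–B3, B2–B4, B1–B5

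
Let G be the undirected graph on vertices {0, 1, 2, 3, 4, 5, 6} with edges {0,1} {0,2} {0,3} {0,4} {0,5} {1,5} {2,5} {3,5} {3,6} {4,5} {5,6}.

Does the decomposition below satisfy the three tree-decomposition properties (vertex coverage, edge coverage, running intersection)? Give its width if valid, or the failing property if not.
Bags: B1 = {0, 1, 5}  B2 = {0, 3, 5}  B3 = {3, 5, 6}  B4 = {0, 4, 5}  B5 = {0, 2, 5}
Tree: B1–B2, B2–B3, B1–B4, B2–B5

Every vertex of G appears in some bag (union = {0, 1, 2, 3, 4, 5, 6}); every edge is covered by a bag; and for each vertex v the set of bags containing v is connected in the bag tree. The decomposition is therefore valid. The largest bag has 3 vertices, so the width is 2.

Yes; width 2.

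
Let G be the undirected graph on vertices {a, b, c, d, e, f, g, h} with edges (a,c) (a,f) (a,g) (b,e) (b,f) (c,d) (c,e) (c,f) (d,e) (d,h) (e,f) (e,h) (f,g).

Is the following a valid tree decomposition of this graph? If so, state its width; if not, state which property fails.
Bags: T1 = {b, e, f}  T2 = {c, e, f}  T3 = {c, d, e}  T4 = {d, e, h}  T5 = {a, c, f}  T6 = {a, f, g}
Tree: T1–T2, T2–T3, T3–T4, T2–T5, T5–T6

Yes; width 2.

Vertex coverage: the bags together contain {a, b, c, d, e, f, g, h}, the full vertex set. Edge coverage: each edge of G has both endpoints in at least one bag. Running intersection: for every vertex, the bags containing it form a connected subtree. All three properties hold, so this is a valid tree decomposition of width max|bag| − 1 = 2, and hence tw(G) ≤ 2.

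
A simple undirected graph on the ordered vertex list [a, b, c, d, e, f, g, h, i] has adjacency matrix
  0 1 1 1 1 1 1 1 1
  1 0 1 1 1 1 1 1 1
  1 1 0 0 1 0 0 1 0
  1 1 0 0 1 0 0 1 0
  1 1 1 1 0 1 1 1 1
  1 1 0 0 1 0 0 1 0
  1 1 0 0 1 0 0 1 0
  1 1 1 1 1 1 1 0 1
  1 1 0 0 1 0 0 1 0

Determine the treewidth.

4

A width-4 tree decomposition is:
Bags: B1 = {a, b, e, f, h}  B2 = {a, b, c, e, h}  B3 = {a, b, e, h, i}  B4 = {a, b, d, e, h}  B5 = {a, b, e, g, h}
Tree: B1–B2, B1–B3, B2–B4, B3–B5
The largest bag has 5 vertices, giving width 4; this decomposition certifies tw(G) ≤ 4. Conversely, {a, b, d, e, h} is a clique of size 5, and the vertices of any clique must share a bag in every tree decomposition; so some bag has ≥ 5 vertices and tw(G) ≥ 4. The upper and lower bounds meet at 4, so that is the treewidth.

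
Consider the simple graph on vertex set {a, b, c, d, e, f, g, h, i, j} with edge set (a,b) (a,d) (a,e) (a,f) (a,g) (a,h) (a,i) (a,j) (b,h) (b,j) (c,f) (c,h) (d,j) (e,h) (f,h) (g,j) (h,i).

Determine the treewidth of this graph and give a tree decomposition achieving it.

The largest bag has 3 vertices, giving width 2; this decomposition certifies tw(G) ≤ 2. On the other hand G contains the 3-clique {c, f, h}. A clique must lie in a single bag of any decomposition, so no decomposition can have width below 2. Combining the bounds, tw(G) = 2.

Treewidth 2.
Bags: B1 = {a, h, i}  B2 = {a, b, h}  B3 = {a, f, h}  B4 = {a, b, j}  B5 = {c, f, h}  B6 = {a, e, h}  B7 = {a, d, j}  B8 = {a, g, j}
Tree: B1–B2, B2–B3, B2–B4, B3–B5, B2–B6, B4–B7, B7–B8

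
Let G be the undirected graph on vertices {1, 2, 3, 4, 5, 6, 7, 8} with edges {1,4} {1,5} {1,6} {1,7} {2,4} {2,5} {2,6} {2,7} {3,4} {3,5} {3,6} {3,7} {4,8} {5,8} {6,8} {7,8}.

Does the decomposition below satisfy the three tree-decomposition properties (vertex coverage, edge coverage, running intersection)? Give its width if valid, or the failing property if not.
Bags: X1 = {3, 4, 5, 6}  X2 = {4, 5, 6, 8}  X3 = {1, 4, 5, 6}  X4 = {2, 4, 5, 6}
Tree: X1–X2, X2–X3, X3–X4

No — vertex 7 appears in no bag.

A tree decomposition must satisfy three properties: every vertex lies in some bag; for every edge, both endpoints lie together in some bag; and for every vertex, the bags containing it form a connected subtree. Here vertex 7 appears in no bag, so the decomposition is invalid.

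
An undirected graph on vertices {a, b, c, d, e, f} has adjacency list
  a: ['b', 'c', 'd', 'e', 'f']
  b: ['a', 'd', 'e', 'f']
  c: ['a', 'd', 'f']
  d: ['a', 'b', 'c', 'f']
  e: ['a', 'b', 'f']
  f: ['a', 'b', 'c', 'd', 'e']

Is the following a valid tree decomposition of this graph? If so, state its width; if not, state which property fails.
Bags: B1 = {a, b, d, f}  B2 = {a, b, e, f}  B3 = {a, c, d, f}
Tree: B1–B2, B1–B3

Yes; width 3.

Checking the three conditions: (i) the bags cover all of {a, b, c, d, e, f}; (ii) for each edge, some bag contains both endpoints; (iii) the bags containing any fixed vertex form a subtree. All hold, so the decomposition is valid with width 4 − 1 = 3.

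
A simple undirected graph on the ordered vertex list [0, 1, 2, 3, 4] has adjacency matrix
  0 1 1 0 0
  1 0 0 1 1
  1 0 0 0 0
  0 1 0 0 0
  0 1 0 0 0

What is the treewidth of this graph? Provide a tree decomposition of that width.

The largest bag has 2 vertices, giving width 1; this decomposition certifies tw(G) ≤ 1. Since G has at least one edge (e.g. 3–1), it is not an edgeless graph, so tw(G) ≥ 1. Therefore the treewidth is 1.

Treewidth 1.
Bags: B1 = {1, 3}  B2 = {0, 1}  B3 = {1, 4}  B4 = {0, 2}
Tree: B1–B2, B1–B3, B2–B4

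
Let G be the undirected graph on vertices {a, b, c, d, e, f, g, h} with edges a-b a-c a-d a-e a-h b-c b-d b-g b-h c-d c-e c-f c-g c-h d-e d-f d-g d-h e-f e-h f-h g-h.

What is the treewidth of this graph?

4

A width-4 tree decomposition is:
Bags: B1 = {a, b, c, d, h}  B2 = {b, c, d, g, h}  B3 = {a, c, d, e, h}  B4 = {c, d, e, f, h}
Tree: B1–B2, B1–B3, B3–B4
Each bag holds 5 vertices, so the decomposition has width 4, which upper-bounds the treewidth. On the other hand G contains the 5-clique {c, d, e, f, h}. A clique must lie in a single bag of any decomposition, so no decomposition can have width below 4. The upper and lower bounds meet at 4, so that is the treewidth.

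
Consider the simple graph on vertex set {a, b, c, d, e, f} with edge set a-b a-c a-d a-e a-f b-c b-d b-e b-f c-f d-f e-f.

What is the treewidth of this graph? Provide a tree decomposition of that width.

Treewidth 3.
Bags: B1 = {a, b, c, f}  B2 = {a, b, d, f}  B3 = {a, b, e, f}
Tree: B1–B2, B1–B3

Each bag holds 4 vertices, so the decomposition has width 3, which upper-bounds the treewidth. On the other hand G contains the 4-clique {a, b, d, f}. A clique must lie in a single bag of any decomposition, so no decomposition can have width below 3. The upper and lower bounds meet at 3, so that is the treewidth.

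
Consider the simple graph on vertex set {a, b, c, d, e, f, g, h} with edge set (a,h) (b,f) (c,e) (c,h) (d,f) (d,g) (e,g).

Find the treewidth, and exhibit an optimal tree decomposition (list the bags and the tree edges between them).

Treewidth 1.
Bags: B1 = {a, h}  B2 = {c, h}  B3 = {c, e}  B4 = {e, g}  B5 = {d, g}  B6 = {d, f}  B7 = {b, f}
Tree: B1–B2, B2–B3, B3–B4, B4–B5, B5–B6, B6–B7

Every bag has size at most 2, so the width is 2 − 1 = 1 and tw(G) ≤ 1. G has an edge, so its treewidth is at least 1. Combining the bounds, tw(G) = 1.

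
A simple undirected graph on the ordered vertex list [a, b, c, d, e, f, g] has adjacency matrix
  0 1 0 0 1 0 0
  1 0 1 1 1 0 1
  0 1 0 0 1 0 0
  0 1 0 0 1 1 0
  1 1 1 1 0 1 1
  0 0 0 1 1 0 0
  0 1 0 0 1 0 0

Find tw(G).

2

A width-2 tree decomposition is:
Bags: B1 = {a, b, e}  B2 = {b, d, e}  B3 = {b, c, e}  B4 = {d, e, f}  B5 = {b, e, g}
Tree: B1–B2, B2–B3, B2–B4, B3–B5
Every bag has size at most 3, so the width is 3 − 1 = 2 and tw(G) ≤ 2. Conversely, {d, e, f} is a clique of size 3, and the vertices of any clique must share a bag in every tree decomposition; so some bag has ≥ 3 vertices and tw(G) ≥ 2. The upper and lower bounds meet at 2, so that is the treewidth.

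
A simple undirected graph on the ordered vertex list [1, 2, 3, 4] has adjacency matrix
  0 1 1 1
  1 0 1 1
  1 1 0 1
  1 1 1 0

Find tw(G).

A width-3 tree decomposition is:
Bags: B1 = {1, 2, 3, 4}
Tree: (single bag)
With just one bag of size 4, the width is 4 − 1 = 3, so tw(G) ≤ 3. Conversely, {1, 2, 3, 4} is a clique of size 4, and the vertices of any clique must share a bag in every tree decomposition; so some bag has ≥ 4 vertices and tw(G) ≥ 3. Combining the bounds, tw(G) = 3.

3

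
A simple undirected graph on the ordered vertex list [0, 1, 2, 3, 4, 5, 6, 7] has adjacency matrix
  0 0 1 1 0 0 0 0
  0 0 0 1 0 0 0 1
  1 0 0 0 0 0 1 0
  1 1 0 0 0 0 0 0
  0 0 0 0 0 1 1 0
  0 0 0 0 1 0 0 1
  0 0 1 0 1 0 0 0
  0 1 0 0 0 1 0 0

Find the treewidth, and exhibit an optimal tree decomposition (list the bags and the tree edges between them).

The largest bag has 3 vertices, giving width 2; this decomposition certifies tw(G) ≤ 2. The edges 1–3–0–2–6–4–5–7–1 form a cycle, so G is not a tree and its treewidth is at least 2. The upper and lower bounds meet at 2, so that is the treewidth.

Treewidth 2.
One such decomposition:
Bags: B1 = {0, 1, 3}  B2 = {0, 1, 2}  B3 = {1, 2, 6}  B4 = {1, 4, 6}  B5 = {1, 4, 5}  B6 = {1, 5, 7}
Tree: B1–B2, B2–B3, B3–B4, B4–B5, B5–B6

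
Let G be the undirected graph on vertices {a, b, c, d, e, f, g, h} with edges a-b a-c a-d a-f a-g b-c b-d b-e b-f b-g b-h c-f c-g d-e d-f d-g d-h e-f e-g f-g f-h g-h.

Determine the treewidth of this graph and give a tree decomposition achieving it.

Treewidth 4.
Bags: B1 = {a, b, d, f, g}  B2 = {b, d, f, g, h}  B3 = {a, b, c, f, g}  B4 = {b, d, e, f, g}
Tree: B1–B2, B1–B3, B1–B4

Every bag has size at most 5, so the width is 5 − 1 = 4 and tw(G) ≤ 4. For the lower bound, the 5 vertices {b, d, e, f, g} are pairwise adjacent, and any tree decomposition puts a clique entirely inside one bag — forcing width ≥ 4. Hence tw(G) = 4 exactly.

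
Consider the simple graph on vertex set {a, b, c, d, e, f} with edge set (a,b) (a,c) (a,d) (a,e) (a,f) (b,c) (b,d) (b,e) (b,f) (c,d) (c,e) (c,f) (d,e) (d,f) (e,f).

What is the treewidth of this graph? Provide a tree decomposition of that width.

A single bag containing all 6 vertices is trivially a valid decomposition of width 5. On the other hand G contains the 6-clique {a, b, c, d, e, f}. A clique must lie in a single bag of any decomposition, so no decomposition can have width below 5. Hence tw(G) = 5 exactly.

Treewidth 5.
One such decomposition:
Bags: B1 = {a, b, c, d, e, f}
Tree: (single bag)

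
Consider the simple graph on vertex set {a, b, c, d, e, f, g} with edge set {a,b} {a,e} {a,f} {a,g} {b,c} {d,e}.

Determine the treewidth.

1

A width-1 tree decomposition is:
Bags: B1 = {a, f}  B2 = {a, e}  B3 = {a, b}  B4 = {b, c}  B5 = {d, e}  B6 = {a, g}
Tree: B1–B2, B1–B3, B3–B4, B2–B5, B3–B6
The largest bag has 2 vertices, giving width 1; this decomposition certifies tw(G) ≤ 1. Since G has at least one edge (e.g. a–f), it is not an edgeless graph, so tw(G) ≥ 1. Hence tw(G) = 1 exactly.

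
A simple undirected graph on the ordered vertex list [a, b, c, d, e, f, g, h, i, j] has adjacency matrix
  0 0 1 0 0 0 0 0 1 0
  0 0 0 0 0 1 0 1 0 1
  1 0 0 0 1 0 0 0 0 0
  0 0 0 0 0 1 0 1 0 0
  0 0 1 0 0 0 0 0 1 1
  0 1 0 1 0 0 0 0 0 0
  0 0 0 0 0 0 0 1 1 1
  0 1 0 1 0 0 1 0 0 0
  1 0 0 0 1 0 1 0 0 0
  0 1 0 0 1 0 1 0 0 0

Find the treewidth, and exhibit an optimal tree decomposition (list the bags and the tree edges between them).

Each bag holds 3 vertices, so the decomposition has width 2, which upper-bounds the treewidth. For the lower bound, G contains the cycle a–c–e–i–a, so G is not a forest; only forests have treewidth ≤ 1, hence tw(G) ≥ 2. The upper and lower bounds meet at 2, so that is the treewidth.

Treewidth 2.
Bags: B1 = {a, c, i}  B2 = {c, e, i}  B3 = {e, g, i}  B4 = {e, g, j}  B5 = {g, h, j}  B6 = {b, h, j}  B7 = {b, d, h}  B8 = {b, d, f}
Tree: B1–B2, B2–B3, B3–B4, B4–B5, B5–B6, B6–B7, B7–B8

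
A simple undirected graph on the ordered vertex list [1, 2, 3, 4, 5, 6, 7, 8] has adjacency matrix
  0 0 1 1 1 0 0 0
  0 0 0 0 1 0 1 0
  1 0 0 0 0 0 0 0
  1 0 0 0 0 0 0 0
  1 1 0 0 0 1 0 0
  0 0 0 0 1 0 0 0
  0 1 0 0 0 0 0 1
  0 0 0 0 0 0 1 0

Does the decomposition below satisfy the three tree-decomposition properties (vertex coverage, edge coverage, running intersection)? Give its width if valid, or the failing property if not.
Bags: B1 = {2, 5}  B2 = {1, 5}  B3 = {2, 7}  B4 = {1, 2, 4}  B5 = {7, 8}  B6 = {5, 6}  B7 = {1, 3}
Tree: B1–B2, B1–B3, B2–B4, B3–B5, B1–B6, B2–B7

A tree decomposition must satisfy three properties: every vertex lies in some bag; for every edge, both endpoints lie together in some bag; and for every vertex, the bags containing it form a connected subtree. Here bags containing vertex 2 are not connected in the tree, so the decomposition is invalid.

No — bags containing vertex 2 are not connected in the tree.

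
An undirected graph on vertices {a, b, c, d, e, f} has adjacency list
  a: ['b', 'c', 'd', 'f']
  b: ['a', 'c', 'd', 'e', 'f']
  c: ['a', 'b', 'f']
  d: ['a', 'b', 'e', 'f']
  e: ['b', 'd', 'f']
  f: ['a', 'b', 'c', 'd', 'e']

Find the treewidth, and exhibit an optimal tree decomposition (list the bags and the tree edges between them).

Treewidth 3.
Bags: B1 = {a, b, d, f}  B2 = {b, d, e, f}  B3 = {a, b, c, f}
Tree: B1–B2, B1–B3

Each bag holds 4 vertices, so the decomposition has width 3, which upper-bounds the treewidth. Conversely, {b, d, e, f} is a clique of size 4, and the vertices of any clique must share a bag in every tree decomposition; so some bag has ≥ 4 vertices and tw(G) ≥ 3. Combining the bounds, tw(G) = 3.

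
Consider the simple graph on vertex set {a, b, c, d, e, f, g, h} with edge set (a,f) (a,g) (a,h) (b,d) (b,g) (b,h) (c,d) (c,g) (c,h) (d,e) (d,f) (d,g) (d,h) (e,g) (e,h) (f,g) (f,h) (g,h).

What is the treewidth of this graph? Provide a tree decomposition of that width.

Treewidth 3.
Bags: B1 = {b, d, g, h}  B2 = {d, f, g, h}  B3 = {d, e, g, h}  B4 = {c, d, g, h}  B5 = {a, f, g, h}
Tree: B1–B2, B2–B3, B3–B4, B2–B5

Each bag holds 4 vertices, so the decomposition has width 3, which upper-bounds the treewidth. Conversely, {d, e, g, h} is a clique of size 4, and the vertices of any clique must share a bag in every tree decomposition; so some bag has ≥ 4 vertices and tw(G) ≥ 3. Combining the bounds, tw(G) = 3.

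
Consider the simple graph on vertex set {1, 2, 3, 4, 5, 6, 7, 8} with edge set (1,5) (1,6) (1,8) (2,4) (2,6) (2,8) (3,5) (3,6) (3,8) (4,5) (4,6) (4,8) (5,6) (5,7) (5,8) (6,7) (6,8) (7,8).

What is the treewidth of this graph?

A width-3 tree decomposition is:
Bags: B1 = {4, 5, 6, 8}  B2 = {3, 5, 6, 8}  B3 = {5, 6, 7, 8}  B4 = {1, 5, 6, 8}  B5 = {2, 4, 6, 8}
Tree: B1–B2, B1–B3, B3–B4, B1–B5
The largest bag has 4 vertices, giving width 3; this decomposition certifies tw(G) ≤ 3. Conversely, {2, 4, 6, 8} is a clique of size 4, and the vertices of any clique must share a bag in every tree decomposition; so some bag has ≥ 4 vertices and tw(G) ≥ 3. Combining the bounds, tw(G) = 3.

3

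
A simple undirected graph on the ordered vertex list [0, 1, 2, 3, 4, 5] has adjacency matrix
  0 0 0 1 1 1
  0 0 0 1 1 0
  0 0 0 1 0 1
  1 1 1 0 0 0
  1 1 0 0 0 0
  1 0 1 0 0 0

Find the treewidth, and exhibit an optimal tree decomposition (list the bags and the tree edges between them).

Treewidth 2.
Bags: B1 = {2, 3, 5}  B2 = {0, 3, 5}  B3 = {0, 1, 3}  B4 = {0, 1, 4}
Tree: B1–B2, B2–B3, B3–B4

Each bag holds 3 vertices, so the decomposition has width 2, which upper-bounds the treewidth. For the lower bound, G contains the cycle 2–5–0–3–2, so G is not a forest; only forests have treewidth ≤ 1, hence tw(G) ≥ 2. Hence tw(G) = 2 exactly.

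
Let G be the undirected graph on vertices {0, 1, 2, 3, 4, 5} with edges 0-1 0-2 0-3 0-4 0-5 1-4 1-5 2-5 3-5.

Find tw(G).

2

A width-2 tree decomposition is:
Bags: B1 = {0, 3, 5}  B2 = {0, 1, 5}  B3 = {0, 1, 4}  B4 = {0, 2, 5}
Tree: B1–B2, B2–B3, B2–B4
Each bag holds 3 vertices, so the decomposition has width 2, which upper-bounds the treewidth. Conversely, {0, 1, 4} is a clique of size 3, and the vertices of any clique must share a bag in every tree decomposition; so some bag has ≥ 3 vertices and tw(G) ≥ 2. Combining the bounds, tw(G) = 2.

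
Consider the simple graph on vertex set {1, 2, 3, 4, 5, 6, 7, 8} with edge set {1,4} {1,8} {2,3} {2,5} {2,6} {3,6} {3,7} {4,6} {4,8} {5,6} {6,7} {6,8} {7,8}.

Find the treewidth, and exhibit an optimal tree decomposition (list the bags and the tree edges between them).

Treewidth 2.
Bags: B1 = {4, 6, 8}  B2 = {6, 7, 8}  B3 = {3, 6, 7}  B4 = {2, 3, 6}  B5 = {1, 4, 8}  B6 = {2, 5, 6}
Tree: B1–B2, B2–B3, B3–B4, B1–B5, B4–B6

Every bag has size at most 3, so the width is 3 − 1 = 2 and tw(G) ≤ 2. For the lower bound, the 3 vertices {1, 4, 8} are pairwise adjacent, and any tree decomposition puts a clique entirely inside one bag — forcing width ≥ 2. Combining the bounds, tw(G) = 2.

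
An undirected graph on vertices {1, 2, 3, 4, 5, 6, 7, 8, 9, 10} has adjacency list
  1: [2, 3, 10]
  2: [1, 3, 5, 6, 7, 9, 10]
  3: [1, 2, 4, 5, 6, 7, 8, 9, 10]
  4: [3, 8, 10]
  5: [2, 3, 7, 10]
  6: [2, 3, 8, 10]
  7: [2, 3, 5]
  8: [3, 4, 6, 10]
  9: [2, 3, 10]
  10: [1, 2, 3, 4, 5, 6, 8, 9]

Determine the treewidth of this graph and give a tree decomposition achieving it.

Treewidth 3.
One such decomposition:
Bags: B1 = {2, 3, 6, 10}  B2 = {1, 2, 3, 10}  B3 = {3, 6, 8, 10}  B4 = {3, 4, 8, 10}  B5 = {2, 3, 9, 10}  B6 = {2, 3, 5, 10}  B7 = {2, 3, 5, 7}
Tree: B1–B2, B1–B3, B3–B4, B2–B5, B1–B6, B6–B7

Each bag holds 4 vertices, so the decomposition has width 3, which upper-bounds the treewidth. For the lower bound, the 4 vertices {3, 4, 8, 10} are pairwise adjacent, and any tree decomposition puts a clique entirely inside one bag — forcing width ≥ 3. Hence tw(G) = 3 exactly.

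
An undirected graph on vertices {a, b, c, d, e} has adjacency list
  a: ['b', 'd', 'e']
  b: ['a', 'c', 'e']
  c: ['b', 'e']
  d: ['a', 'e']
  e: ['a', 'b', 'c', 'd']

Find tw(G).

2

A width-2 tree decomposition is:
Bags: B1 = {a, d, e}  B2 = {a, b, e}  B3 = {b, c, e}
Tree: B1–B2, B2–B3
Each bag holds 3 vertices, so the decomposition has width 2, which upper-bounds the treewidth. For the lower bound, the 3 vertices {b, c, e} are pairwise adjacent, and any tree decomposition puts a clique entirely inside one bag — forcing width ≥ 2. Hence tw(G) = 2 exactly.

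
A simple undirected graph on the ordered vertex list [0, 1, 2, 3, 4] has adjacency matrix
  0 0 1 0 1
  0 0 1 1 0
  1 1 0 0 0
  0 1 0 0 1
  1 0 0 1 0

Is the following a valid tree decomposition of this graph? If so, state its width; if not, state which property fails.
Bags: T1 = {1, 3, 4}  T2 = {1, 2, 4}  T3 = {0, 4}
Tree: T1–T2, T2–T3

No — edge (2,0) lies in no bag.

A tree decomposition must satisfy three properties: every vertex lies in some bag; for every edge, both endpoints lie together in some bag; and for every vertex, the bags containing it form a connected subtree. Here edge (2,0) lies in no bag, so the decomposition is invalid.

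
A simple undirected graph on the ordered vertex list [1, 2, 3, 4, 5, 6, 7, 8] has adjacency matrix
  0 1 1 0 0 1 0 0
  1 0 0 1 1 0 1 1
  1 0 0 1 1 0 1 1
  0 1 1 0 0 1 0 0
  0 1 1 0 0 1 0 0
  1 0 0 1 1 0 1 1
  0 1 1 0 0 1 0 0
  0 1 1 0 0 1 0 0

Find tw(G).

A width-3 tree decomposition is:
Bags: B1 = {2, 3, 4, 6}  B2 = {2, 3, 6, 8}  B3 = {1, 2, 3, 6}  B4 = {2, 3, 6, 7}  B5 = {2, 3, 5, 6}
Tree: B1–B2, B2–B3, B3–B4, B4–B5
Each bag holds 4 vertices, so the decomposition has width 3, which upper-bounds the treewidth. For the lower bound: the 4 vertex sets {3,4}, {2,8}, {6}, {1} are disjoint, each induces a connected subgraph, and every pair is joined by at least one edge of G. Contracting each set to a single vertex therefore yields K_{4} as a minor, and since treewidth is minor-monotone, tw(G) ≥ tw(K_{4}) = 3. The upper and lower bounds meet at 3, so that is the treewidth.

3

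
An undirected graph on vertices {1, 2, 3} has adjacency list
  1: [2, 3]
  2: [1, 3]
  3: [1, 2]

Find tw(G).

A width-2 tree decomposition is:
Bags: B1 = {1, 2, 3}
Tree: (single bag)
A single bag containing all 3 vertices is trivially a valid decomposition of width 2. For the lower bound, the 3 vertices {1, 2, 3} are pairwise adjacent, and any tree decomposition puts a clique entirely inside one bag — forcing width ≥ 2. Therefore the treewidth is 2.

2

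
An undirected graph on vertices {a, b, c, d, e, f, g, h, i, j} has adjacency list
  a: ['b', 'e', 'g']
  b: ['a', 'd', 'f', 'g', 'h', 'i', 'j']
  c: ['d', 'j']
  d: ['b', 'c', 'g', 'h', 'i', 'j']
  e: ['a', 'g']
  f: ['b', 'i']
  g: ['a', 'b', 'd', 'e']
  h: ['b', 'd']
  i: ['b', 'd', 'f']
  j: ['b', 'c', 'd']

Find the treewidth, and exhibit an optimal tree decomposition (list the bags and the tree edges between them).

The largest bag has 3 vertices, giving width 2; this decomposition certifies tw(G) ≤ 2. For the lower bound, the 3 vertices {a, e, g} are pairwise adjacent, and any tree decomposition puts a clique entirely inside one bag — forcing width ≥ 2. The upper and lower bounds meet at 2, so that is the treewidth.

Treewidth 2.
One optimal decomposition is:
Bags: B1 = {b, d, g}  B2 = {b, d, j}  B3 = {b, d, i}  B4 = {b, f, i}  B5 = {b, d, h}  B6 = {c, d, j}  B7 = {a, b, g}  B8 = {a, e, g}
Tree: B1–B2, B2–B3, B3–B4, B2–B5, B2–B6, B1–B7, B7–B8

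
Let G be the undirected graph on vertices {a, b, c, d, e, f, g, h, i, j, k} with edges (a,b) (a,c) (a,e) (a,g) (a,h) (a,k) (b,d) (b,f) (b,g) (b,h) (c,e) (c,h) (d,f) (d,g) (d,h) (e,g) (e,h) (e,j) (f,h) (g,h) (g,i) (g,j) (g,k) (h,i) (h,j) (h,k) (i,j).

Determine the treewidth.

3

A width-3 tree decomposition is:
Bags: B1 = {a, b, g, h}  B2 = {a, e, g, h}  B3 = {a, c, e, h}  B4 = {a, g, h, k}  B5 = {b, d, g, h}  B6 = {b, d, f, h}  B7 = {e, g, h, j}  B8 = {g, h, i, j}
Tree: B1–B2, B2–B3, B2–B4, B1–B5, B5–B6, B2–B7, B7–B8
Every bag has size at most 4, so the width is 4 − 1 = 3 and tw(G) ≤ 3. Conversely, {b, d, g, h} is a clique of size 4, and the vertices of any clique must share a bag in every tree decomposition; so some bag has ≥ 4 vertices and tw(G) ≥ 3. Hence tw(G) = 3 exactly.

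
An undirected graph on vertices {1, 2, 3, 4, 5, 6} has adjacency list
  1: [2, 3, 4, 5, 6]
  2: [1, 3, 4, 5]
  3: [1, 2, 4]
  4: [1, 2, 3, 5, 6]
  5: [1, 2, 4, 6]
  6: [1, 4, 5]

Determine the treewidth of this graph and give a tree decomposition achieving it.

Each bag holds 4 vertices, so the decomposition has width 3, which upper-bounds the treewidth. On the other hand G contains the 4-clique {1, 2, 3, 4}. A clique must lie in a single bag of any decomposition, so no decomposition can have width below 3. Hence tw(G) = 3 exactly.

Treewidth 3.
Bags: B1 = {1, 4, 5, 6}  B2 = {1, 2, 4, 5}  B3 = {1, 2, 3, 4}
Tree: B1–B2, B2–B3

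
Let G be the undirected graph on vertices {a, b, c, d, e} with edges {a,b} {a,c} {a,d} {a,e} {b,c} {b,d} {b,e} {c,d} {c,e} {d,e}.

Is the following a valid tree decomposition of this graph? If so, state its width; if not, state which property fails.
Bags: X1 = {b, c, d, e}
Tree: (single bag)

A tree decomposition must satisfy three properties: every vertex lies in some bag; for every edge, both endpoints lie together in some bag; and for every vertex, the bags containing it form a connected subtree. Here vertex a appears in no bag, so the decomposition is invalid.

No — vertex a appears in no bag.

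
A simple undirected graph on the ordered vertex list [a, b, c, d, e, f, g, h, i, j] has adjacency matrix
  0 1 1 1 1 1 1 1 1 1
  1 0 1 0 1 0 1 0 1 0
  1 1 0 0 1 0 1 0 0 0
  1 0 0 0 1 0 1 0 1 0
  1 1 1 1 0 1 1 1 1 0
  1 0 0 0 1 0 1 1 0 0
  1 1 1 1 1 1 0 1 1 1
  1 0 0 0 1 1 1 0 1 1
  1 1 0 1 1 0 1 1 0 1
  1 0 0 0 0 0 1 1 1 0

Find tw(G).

A width-4 tree decomposition is:
Bags: B1 = {a, b, e, g, i}  B2 = {a, e, g, h, i}  B3 = {a, b, c, e, g}  B4 = {a, e, f, g, h}  B5 = {a, g, h, i, j}  B6 = {a, d, e, g, i}
Tree: B1–B2, B1–B3, B2–B4, B2–B5, B2–B6
The largest bag has 5 vertices, giving width 4; this decomposition certifies tw(G) ≤ 4. For the lower bound, the 5 vertices {a, g, h, i, j} are pairwise adjacent, and any tree decomposition puts a clique entirely inside one bag — forcing width ≥ 4. Hence tw(G) = 4 exactly.

4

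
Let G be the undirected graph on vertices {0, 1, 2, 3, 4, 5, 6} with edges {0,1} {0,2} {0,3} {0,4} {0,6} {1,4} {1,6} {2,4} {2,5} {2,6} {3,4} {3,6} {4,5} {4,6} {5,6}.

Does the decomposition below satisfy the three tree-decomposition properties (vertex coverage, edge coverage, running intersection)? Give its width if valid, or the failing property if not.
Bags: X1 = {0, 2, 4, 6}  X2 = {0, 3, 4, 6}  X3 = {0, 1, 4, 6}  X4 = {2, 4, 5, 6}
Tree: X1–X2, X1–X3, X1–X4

Checking the three conditions: (i) the bags cover all of {0, 1, 2, 3, 4, 5, 6}; (ii) for each edge, some bag contains both endpoints; (iii) the bags containing any fixed vertex form a subtree. All hold, so the decomposition is valid with width 4 − 1 = 3.

Yes; width 3.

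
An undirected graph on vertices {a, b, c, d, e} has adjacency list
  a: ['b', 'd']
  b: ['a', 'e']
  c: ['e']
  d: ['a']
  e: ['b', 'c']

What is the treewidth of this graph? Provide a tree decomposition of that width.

Treewidth 1.
One such decomposition:
Bags: B1 = {c, e}  B2 = {b, e}  B3 = {a, b}  B4 = {a, d}
Tree: B1–B2, B2–B3, B3–B4

Every bag has size at most 2, so the width is 2 − 1 = 1 and tw(G) ≤ 1. Any graph with an edge has treewidth ≥ 1, and G has the edge c–e. Hence tw(G) = 1 exactly.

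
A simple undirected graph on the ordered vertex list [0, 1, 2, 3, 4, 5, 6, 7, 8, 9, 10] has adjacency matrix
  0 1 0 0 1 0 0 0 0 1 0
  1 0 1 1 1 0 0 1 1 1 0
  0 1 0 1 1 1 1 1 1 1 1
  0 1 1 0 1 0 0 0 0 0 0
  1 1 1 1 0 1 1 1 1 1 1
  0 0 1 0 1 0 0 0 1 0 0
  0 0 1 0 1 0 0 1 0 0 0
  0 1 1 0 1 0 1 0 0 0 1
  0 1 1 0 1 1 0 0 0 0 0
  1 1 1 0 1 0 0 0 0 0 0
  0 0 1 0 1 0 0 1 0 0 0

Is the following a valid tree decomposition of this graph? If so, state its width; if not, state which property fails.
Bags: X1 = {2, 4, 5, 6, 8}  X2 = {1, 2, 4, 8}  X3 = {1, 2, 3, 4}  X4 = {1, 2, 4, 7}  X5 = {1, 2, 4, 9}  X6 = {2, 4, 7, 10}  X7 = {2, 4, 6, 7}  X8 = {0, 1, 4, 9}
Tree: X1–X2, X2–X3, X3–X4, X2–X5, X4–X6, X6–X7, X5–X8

No — bags containing vertex 6 are not connected in the tree.

A tree decomposition must satisfy three properties: every vertex lies in some bag; for every edge, both endpoints lie together in some bag; and for every vertex, the bags containing it form a connected subtree. Here bags containing vertex 6 are not connected in the tree, so the decomposition is invalid.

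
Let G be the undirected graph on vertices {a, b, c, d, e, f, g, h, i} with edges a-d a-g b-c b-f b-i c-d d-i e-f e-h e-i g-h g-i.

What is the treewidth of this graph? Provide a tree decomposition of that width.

The largest bag has 4 vertices, giving width 3; this decomposition certifies tw(G) ≤ 3. For the lower bound: the 4 vertex sets {b,c,f}, {e}, {i}, {a,d,g,h} are disjoint, each induces a connected subgraph, and every pair is joined by at least one edge of G. Contracting each set to a single vertex therefore yields K_{4} as a minor, and since treewidth is minor-monotone, tw(G) ≥ tw(K_{4}) = 3. Combining the bounds, tw(G) = 3.

Treewidth 3.
Bags: B1 = {b, c, e, f}  B2 = {b, c, e, i}  B3 = {c, d, e, i}  B4 = {d, e, h, i}  B5 = {d, g, h, i}  B6 = {a, d, g, h}
Tree: B1–B2, B2–B3, B3–B4, B4–B5, B5–B6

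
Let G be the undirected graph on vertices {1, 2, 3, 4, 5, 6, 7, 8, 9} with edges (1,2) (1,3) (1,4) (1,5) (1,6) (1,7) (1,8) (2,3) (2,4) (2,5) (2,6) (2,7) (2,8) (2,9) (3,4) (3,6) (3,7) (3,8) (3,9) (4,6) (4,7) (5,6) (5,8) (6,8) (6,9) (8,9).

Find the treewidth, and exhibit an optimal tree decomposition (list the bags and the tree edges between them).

Treewidth 4.
Bags: B1 = {1, 2, 3, 6, 8}  B2 = {1, 2, 3, 4, 6}  B3 = {2, 3, 6, 8, 9}  B4 = {1, 2, 3, 4, 7}  B5 = {1, 2, 5, 6, 8}
Tree: B1–B2, B1–B3, B2–B4, B1–B5

The largest bag has 5 vertices, giving width 4; this decomposition certifies tw(G) ≤ 4. Conversely, {1, 2, 3, 6, 8} is a clique of size 5, and the vertices of any clique must share a bag in every tree decomposition; so some bag has ≥ 5 vertices and tw(G) ≥ 4. Combining the bounds, tw(G) = 4.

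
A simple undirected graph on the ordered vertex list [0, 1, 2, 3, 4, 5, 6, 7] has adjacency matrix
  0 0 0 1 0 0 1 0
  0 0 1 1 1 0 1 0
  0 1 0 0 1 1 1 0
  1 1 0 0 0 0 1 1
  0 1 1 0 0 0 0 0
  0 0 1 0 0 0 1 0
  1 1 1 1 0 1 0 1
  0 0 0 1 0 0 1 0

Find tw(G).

2

A width-2 tree decomposition is:
Bags: B1 = {0, 3, 6}  B2 = {1, 3, 6}  B3 = {1, 2, 6}  B4 = {1, 2, 4}  B5 = {3, 6, 7}  B6 = {2, 5, 6}
Tree: B1–B2, B2–B3, B3–B4, B2–B5, B3–B6
Every bag has size at most 3, so the width is 3 − 1 = 2 and tw(G) ≤ 2. For the lower bound, the 3 vertices {1, 2, 4} are pairwise adjacent, and any tree decomposition puts a clique entirely inside one bag — forcing width ≥ 2. Therefore the treewidth is 2.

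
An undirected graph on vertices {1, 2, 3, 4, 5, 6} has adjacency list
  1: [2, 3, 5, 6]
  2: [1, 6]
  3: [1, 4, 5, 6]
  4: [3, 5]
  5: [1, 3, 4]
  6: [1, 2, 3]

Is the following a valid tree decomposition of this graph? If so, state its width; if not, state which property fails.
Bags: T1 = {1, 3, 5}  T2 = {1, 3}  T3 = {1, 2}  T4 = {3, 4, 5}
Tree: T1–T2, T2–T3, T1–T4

A tree decomposition must satisfy three properties: every vertex lies in some bag; for every edge, both endpoints lie together in some bag; and for every vertex, the bags containing it form a connected subtree. Here vertex 6 appears in no bag, so the decomposition is invalid.

No — vertex 6 appears in no bag.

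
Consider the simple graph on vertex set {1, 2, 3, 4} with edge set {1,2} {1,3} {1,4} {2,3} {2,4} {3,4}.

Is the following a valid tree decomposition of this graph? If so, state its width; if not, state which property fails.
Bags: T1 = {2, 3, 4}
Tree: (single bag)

A tree decomposition must satisfy three properties: every vertex lies in some bag; for every edge, both endpoints lie together in some bag; and for every vertex, the bags containing it form a connected subtree. Here vertex 1 appears in no bag, so the decomposition is invalid.

No — vertex 1 appears in no bag.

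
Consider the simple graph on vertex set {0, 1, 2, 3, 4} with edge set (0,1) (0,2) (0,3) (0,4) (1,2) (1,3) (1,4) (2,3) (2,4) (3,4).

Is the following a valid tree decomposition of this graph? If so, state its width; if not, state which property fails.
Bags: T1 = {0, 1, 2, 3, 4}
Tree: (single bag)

Checking the three conditions: (i) the bags cover all of {0, 1, 2, 3, 4}; (ii) for each edge, some bag contains both endpoints; (iii) the bags containing any fixed vertex form a subtree. All hold, so the decomposition is valid with width 5 − 1 = 4.

Yes; width 4.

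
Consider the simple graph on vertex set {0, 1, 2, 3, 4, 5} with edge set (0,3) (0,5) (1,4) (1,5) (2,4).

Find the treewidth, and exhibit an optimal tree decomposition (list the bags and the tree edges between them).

Treewidth 1.
Bags: B1 = {0, 3}  B2 = {0, 5}  B3 = {1, 5}  B4 = {1, 4}  B5 = {2, 4}
Tree: B1–B2, B2–B3, B3–B4, B4–B5

The largest bag has 2 vertices, giving width 1; this decomposition certifies tw(G) ≤ 1. Since G has at least one edge (e.g. 3–0), it is not an edgeless graph, so tw(G) ≥ 1. Hence tw(G) = 1 exactly.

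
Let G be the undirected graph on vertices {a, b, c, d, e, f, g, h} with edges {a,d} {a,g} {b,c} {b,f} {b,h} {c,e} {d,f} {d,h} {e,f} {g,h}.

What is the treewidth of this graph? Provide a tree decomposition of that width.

Treewidth 2.
One such decomposition:
Bags: B1 = {a, g, h}  B2 = {a, d, h}  B3 = {b, d, h}  B4 = {b, d, f}  B5 = {b, c, f}  B6 = {c, e, f}
Tree: B1–B2, B2–B3, B3–B4, B4–B5, B5–B6

The largest bag has 3 vertices, giving width 2; this decomposition certifies tw(G) ≤ 2. Since g–a–d–h–g is a cycle in G, G is not acyclic. Forests are exactly the graphs of treewidth ≤ 1, so tw(G) ≥ 2. The upper and lower bounds meet at 2, so that is the treewidth.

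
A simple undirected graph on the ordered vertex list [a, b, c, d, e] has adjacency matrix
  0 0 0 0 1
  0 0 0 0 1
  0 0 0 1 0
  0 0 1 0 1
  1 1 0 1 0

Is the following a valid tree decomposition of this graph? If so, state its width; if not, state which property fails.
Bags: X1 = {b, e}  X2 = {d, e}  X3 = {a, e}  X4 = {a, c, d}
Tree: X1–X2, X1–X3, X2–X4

A tree decomposition must satisfy three properties: every vertex lies in some bag; for every edge, both endpoints lie together in some bag; and for every vertex, the bags containing it form a connected subtree. Here bags containing vertex a are not connected in the tree, so the decomposition is invalid.

No — bags containing vertex a are not connected in the tree.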